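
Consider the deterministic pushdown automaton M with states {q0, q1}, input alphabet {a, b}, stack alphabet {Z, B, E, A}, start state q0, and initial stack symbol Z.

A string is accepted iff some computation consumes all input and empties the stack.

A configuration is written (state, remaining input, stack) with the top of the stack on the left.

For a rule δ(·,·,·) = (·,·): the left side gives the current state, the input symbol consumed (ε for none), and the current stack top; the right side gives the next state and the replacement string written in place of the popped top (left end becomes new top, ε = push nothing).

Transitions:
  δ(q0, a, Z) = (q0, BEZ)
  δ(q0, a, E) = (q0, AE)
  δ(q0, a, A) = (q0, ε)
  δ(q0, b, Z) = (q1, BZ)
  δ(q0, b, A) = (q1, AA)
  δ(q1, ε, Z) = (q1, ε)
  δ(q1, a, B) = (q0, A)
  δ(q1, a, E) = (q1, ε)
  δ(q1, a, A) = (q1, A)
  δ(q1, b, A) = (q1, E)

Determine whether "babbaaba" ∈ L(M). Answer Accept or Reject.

Accept

(q0, babbaaba, Z)
  read b, top Z: go to q1, push BZ → (q1, abbaaba, BZ)
  read a, top B: go to q0, push A → (q0, bbaaba, AZ)
  read b, top A: go to q1, push AA → (q1, baaba, AAZ)
  read b, top A: go to q1, push E → (q1, aaba, EAZ)
  read a, top E: go to q1, push ε → (q1, aba, AZ)
  read a, top A: go to q1, push A → (q1, ba, AZ)
  read b, top A: go to q1, push E → (q1, a, EZ)
  read a, top E: go to q1, push ε → (q1, ε, Z)
  ε-move, top Z: go to q1, push ε → (q1, ε, ε)
All input consumed and the stack is empty.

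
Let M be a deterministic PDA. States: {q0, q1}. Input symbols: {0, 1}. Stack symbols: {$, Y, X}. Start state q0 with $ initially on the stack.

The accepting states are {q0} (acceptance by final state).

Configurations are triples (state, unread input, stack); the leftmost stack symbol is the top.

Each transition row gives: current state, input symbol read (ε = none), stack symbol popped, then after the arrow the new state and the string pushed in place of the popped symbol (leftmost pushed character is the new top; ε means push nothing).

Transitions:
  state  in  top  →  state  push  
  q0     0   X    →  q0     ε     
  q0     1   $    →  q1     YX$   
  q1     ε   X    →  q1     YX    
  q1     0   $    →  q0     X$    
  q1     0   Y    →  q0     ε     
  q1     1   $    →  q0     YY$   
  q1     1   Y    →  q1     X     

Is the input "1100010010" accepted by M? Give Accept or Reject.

Accept

(q0, 1100010010, $)
  read 1, top $: go to q1, push YX$ → (q1, 100010010, YX$)
  read 1, top Y: go to q1, push X → (q1, 00010010, XX$)
  ε-move, top X: go to q1, push YX → (q1, 00010010, YXX$)
  read 0, top Y: go to q0, push ε → (q0, 0010010, XX$)
  read 0, top X: go to q0, push ε → (q0, 010010, X$)
  read 0, top X: go to q0, push ε → (q0, 10010, $)
  read 1, top $: go to q1, push YX$ → (q1, 0010, YX$)
  read 0, top Y: go to q0, push ε → (q0, 010, X$)
  read 0, top X: go to q0, push ε → (q0, 10, $)
  read 1, top $: go to q1, push YX$ → (q1, 0, YX$)
  read 0, top Y: go to q0, push ε → (q0, ε, X$)
All input consumed; state q0 ∈ F.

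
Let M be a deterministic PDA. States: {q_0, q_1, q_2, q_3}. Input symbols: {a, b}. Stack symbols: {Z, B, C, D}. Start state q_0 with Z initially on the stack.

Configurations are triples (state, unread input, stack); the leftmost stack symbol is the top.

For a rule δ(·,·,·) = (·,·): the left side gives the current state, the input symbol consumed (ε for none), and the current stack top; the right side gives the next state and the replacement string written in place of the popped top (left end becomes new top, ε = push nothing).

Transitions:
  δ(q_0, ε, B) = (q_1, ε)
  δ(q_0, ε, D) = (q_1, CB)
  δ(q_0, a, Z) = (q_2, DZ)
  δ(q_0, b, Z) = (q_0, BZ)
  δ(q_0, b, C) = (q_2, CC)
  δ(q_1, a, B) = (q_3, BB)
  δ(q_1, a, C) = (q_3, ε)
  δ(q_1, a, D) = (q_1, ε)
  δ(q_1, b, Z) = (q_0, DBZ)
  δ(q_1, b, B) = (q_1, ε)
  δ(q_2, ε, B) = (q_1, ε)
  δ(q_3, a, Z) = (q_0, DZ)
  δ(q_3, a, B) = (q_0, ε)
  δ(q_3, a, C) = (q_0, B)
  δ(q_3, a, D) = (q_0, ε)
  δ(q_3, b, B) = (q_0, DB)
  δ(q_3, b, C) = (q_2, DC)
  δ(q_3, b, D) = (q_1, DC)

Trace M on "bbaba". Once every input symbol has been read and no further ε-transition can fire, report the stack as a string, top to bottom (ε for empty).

(q_0, bbaba, Z)
  read b, top Z: go to q_0, push BZ → (q_0, baba, BZ)
  ε-move, top B: go to q_1, push ε → (q_1, baba, Z)
  read b, top Z: go to q_0, push DBZ → (q_0, aba, DBZ)
  ε-move, top D: go to q_1, push CB → (q_1, aba, CBBZ)
  read a, top C: go to q_3, push ε → (q_3, ba, BBZ)
  read b, top B: go to q_0, push DB → (q_0, a, DBBZ)
  ε-move, top D: go to q_1, push CB → (q_1, a, CBBBZ)
  read a, top C: go to q_3, push ε → (q_3, ε, BBBZ)
All input consumed in state q_3 with stack BBBZ.

BBBZ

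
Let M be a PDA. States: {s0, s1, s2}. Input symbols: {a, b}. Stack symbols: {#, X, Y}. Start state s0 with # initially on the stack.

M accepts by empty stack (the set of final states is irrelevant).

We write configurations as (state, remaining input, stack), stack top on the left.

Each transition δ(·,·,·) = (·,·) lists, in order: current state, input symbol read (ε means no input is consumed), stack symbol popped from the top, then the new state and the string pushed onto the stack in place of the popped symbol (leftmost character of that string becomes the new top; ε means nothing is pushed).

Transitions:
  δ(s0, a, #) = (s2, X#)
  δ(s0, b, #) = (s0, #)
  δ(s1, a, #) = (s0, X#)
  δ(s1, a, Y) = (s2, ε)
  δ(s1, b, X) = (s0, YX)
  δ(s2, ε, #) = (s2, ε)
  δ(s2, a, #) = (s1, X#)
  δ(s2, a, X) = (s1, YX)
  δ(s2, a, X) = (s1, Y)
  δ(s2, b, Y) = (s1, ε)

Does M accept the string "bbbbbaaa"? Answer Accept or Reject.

One accepting computation: (s0, bbbbbaaa, #) ⊢ (s0, bbbbaaa, #) ⊢ (s0, bbbaaa, #) ⊢ (s0, bbaaa, #) ⊢ (s0, baaa, #) ⊢ (s0, aaa, #) ⊢ (s2, aa, X#) ⊢ (s1, a, Y#) ⊢ (s2, ε, #) ⊢ (s2, ε, ε)
All input consumed and the stack is empty.

Accept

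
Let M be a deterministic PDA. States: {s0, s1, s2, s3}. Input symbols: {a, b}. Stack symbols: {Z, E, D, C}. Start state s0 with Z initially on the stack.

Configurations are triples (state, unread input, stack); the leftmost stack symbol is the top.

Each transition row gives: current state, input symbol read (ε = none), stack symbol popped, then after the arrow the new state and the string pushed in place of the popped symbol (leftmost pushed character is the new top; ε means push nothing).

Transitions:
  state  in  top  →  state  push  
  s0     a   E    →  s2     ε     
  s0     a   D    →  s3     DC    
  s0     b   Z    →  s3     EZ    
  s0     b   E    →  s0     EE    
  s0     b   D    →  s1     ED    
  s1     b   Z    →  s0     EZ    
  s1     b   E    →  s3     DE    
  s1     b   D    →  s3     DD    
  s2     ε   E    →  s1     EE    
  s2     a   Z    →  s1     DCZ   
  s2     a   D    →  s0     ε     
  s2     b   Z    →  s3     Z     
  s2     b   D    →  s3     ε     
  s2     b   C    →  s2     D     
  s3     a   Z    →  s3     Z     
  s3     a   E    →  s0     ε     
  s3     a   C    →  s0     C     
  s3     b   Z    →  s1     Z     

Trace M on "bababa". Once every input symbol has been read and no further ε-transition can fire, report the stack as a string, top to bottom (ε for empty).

Z

(s0, bababa, Z)
  read b, top Z: go to s3, push EZ → (s3, ababa, EZ)
  read a, top E: go to s0, push ε → (s0, baba, Z)
  read b, top Z: go to s3, push EZ → (s3, aba, EZ)
  read a, top E: go to s0, push ε → (s0, ba, Z)
  read b, top Z: go to s3, push EZ → (s3, a, EZ)
  read a, top E: go to s0, push ε → (s0, ε, Z)
All input consumed in state s0 with stack Z.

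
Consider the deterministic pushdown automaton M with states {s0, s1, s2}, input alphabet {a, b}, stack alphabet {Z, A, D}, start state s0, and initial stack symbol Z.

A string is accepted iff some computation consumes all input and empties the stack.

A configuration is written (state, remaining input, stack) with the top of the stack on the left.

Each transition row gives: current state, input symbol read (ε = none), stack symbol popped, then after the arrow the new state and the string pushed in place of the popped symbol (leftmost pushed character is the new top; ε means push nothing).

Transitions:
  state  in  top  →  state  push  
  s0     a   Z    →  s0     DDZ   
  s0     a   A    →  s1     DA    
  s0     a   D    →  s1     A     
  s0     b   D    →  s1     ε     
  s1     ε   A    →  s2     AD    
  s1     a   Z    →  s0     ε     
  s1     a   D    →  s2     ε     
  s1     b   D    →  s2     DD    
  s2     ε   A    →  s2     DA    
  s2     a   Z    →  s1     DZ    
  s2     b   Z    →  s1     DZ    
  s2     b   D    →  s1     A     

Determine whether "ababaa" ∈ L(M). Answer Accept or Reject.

Reject

(s0, ababaa, Z) ⊢ (s0, babaa, DDZ) ⊢ (s1, abaa, DZ) ⊢ (s2, baa, Z) ⊢ (s1, aa, DZ) ⊢ (s2, a, Z) ⊢ (s1, ε, DZ)
All input consumed; stack is DZ, not empty, and no further ε-move applies.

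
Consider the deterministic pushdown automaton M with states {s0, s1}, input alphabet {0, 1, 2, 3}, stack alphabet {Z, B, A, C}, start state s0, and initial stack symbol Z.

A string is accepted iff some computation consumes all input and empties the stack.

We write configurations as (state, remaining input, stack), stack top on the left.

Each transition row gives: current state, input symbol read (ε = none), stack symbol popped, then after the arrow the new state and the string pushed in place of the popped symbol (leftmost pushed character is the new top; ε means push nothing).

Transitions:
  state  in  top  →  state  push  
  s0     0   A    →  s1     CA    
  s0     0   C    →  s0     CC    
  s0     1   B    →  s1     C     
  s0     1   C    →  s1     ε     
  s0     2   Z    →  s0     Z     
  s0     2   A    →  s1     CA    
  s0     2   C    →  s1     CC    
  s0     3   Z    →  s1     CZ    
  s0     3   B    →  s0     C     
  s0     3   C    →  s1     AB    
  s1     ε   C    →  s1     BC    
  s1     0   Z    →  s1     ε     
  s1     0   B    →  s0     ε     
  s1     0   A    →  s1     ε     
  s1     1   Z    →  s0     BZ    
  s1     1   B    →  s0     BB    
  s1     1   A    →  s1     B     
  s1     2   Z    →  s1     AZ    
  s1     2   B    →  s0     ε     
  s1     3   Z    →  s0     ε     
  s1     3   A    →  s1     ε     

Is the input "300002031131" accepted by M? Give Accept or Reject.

Reject

(s0, 300002031131, Z)
  read 3, top Z: go to s1, push CZ → (s1, 00002031131, CZ)
  ε-move, top C: go to s1, push BC → (s1, 00002031131, BCZ)
  read 0, top B: go to s0, push ε → (s0, 0002031131, CZ)
  read 0, top C: go to s0, push CC → (s0, 002031131, CCZ)
  read 0, top C: go to s0, push CC → (s0, 02031131, CCCZ)
  read 0, top C: go to s0, push CC → (s0, 2031131, CCCCZ)
  read 2, top C: go to s1, push CC → (s1, 031131, CCCCCZ)
  ε-move, top C: go to s1, push BC → (s1, 031131, BCCCCCZ)
  read 0, top B: go to s0, push ε → (s0, 31131, CCCCCZ)
  read 3, top C: go to s1, push AB → (s1, 1131, ABCCCCZ)
  read 1, top A: go to s1, push B → (s1, 131, BBCCCCZ)
  read 1, top B: go to s0, push BB → (s0, 31, BBBCCCCZ)
  read 3, top B: go to s0, push C → (s0, 1, CBBCCCCZ)
  read 1, top C: go to s1, push ε → (s1, ε, BBCCCCZ)
All input consumed; stack is BBCCCCZ, not empty, and no further ε-move applies.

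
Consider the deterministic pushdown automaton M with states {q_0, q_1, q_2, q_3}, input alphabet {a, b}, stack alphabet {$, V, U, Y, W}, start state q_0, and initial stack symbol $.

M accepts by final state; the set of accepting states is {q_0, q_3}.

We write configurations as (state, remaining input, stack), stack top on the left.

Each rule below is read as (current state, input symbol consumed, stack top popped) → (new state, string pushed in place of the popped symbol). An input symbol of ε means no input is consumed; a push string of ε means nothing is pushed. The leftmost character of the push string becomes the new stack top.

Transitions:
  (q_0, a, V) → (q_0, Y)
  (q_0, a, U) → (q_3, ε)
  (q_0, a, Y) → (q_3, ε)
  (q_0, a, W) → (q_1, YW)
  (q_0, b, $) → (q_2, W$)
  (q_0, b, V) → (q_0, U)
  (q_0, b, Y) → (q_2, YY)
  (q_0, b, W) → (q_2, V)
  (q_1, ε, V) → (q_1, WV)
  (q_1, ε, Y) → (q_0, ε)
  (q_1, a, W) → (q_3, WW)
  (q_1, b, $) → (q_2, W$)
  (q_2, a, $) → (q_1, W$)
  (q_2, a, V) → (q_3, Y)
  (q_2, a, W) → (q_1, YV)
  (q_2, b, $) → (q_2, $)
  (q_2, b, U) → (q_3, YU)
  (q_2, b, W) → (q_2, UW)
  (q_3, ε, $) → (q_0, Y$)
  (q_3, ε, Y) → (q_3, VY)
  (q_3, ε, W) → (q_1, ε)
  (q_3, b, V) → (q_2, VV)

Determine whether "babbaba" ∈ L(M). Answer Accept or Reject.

(q_0, babbaba, $) ⊢ (q_2, abbaba, W$) ⊢ (q_1, bbaba, YV$) ⊢ (q_0, bbaba, V$) ⊢ (q_0, baba, U$)
No transition applies at (q_0, baba, U$); input not fully consumed.

Reject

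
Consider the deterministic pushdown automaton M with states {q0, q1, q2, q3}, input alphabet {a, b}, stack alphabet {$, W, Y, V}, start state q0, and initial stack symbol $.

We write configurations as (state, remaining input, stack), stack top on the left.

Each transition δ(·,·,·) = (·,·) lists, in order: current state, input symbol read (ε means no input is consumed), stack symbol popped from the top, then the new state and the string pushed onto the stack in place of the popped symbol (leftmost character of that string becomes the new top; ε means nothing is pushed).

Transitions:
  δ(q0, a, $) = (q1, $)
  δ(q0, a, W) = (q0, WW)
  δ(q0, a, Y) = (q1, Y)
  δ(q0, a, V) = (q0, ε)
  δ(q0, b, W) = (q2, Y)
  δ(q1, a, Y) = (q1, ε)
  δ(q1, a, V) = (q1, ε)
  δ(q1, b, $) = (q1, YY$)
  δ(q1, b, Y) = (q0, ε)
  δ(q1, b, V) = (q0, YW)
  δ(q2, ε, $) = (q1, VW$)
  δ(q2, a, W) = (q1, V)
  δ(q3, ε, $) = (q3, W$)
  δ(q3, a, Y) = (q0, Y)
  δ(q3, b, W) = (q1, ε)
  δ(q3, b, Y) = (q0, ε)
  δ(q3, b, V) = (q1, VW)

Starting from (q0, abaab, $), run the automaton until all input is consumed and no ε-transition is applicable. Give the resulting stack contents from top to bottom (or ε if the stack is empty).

YY$

(q0, abaab, $)
  read a, top $: go to q1, push $ → (q1, baab, $)
  read b, top $: go to q1, push YY$ → (q1, aab, YY$)
  read a, top Y: go to q1, push ε → (q1, ab, Y$)
  read a, top Y: go to q1, push ε → (q1, b, $)
  read b, top $: go to q1, push YY$ → (q1, ε, YY$)
All input consumed in state q1 with stack YY$.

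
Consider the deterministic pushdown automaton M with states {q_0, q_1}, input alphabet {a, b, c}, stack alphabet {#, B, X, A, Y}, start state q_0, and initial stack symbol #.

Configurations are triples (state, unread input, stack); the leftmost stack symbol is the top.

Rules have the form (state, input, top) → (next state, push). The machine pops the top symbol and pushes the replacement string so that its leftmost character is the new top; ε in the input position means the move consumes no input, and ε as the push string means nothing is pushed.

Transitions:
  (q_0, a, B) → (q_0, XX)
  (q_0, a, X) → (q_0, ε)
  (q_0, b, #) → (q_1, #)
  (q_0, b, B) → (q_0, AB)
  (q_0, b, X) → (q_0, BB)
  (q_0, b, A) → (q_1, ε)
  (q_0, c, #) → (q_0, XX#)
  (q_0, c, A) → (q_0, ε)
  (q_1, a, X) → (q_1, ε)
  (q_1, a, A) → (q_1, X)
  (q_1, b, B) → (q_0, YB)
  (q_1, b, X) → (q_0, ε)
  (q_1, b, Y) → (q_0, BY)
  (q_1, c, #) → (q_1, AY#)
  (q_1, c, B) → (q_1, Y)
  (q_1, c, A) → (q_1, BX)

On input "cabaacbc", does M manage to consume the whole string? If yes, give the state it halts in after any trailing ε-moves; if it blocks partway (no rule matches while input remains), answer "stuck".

(q_0, cabaacbc, #) ⊢ (q_0, abaacbc, XX#) ⊢ (q_0, baacbc, X#) ⊢ (q_0, aacbc, BB#) ⊢ (q_0, acbc, XXB#) ⊢ (q_0, cbc, XB#)
No transition for (q_0, c, top X); M blocks with input cbc remaining.

stuck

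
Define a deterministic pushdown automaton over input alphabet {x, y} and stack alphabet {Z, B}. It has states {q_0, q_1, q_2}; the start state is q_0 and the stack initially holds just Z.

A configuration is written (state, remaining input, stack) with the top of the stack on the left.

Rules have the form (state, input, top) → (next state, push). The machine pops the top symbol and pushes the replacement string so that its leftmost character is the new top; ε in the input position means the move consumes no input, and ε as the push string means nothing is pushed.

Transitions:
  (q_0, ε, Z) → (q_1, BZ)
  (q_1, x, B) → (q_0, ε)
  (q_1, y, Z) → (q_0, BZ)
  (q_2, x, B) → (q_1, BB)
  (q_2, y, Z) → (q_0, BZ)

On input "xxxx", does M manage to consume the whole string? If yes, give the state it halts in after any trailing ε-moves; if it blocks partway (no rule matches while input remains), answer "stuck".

(q_0, xxxx, Z)
  ε-move, top Z: go to q_1, push BZ → (q_1, xxxx, BZ)
  read x, top B: go to q_0, push ε → (q_0, xxx, Z)
  ε-move, top Z: go to q_1, push BZ → (q_1, xxx, BZ)
  read x, top B: go to q_0, push ε → (q_0, xx, Z)
  ε-move, top Z: go to q_1, push BZ → (q_1, xx, BZ)
  read x, top B: go to q_0, push ε → (q_0, x, Z)
  ε-move, top Z: go to q_1, push BZ → (q_1, x, BZ)
  read x, top B: go to q_0, push ε → (q_0, ε, Z)
  ε-move, top Z: go to q_1, push BZ → (q_1, ε, BZ)
All input consumed; M is in state q_1.

q_1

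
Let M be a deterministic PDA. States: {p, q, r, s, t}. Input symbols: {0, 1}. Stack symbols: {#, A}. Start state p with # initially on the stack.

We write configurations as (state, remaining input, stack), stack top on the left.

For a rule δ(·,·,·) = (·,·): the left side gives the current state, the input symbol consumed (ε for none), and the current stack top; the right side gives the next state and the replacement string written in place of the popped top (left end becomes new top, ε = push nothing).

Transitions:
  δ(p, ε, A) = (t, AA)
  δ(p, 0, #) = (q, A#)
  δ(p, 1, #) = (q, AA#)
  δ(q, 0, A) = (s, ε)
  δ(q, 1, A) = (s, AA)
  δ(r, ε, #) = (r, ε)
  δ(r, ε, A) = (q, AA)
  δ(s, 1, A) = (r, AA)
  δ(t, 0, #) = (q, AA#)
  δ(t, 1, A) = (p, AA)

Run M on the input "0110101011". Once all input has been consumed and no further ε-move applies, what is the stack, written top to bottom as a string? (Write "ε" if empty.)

(p, 0110101011, #)
  read 0, top #: go to q, push A# → (q, 110101011, A#)
  read 1, top A: go to s, push AA → (s, 10101011, AA#)
  read 1, top A: go to r, push AA → (r, 0101011, AAA#)
  ε-move, top A: go to q, push AA → (q, 0101011, AAAA#)
  read 0, top A: go to s, push ε → (s, 101011, AAA#)
  read 1, top A: go to r, push AA → (r, 01011, AAAA#)
  ε-move, top A: go to q, push AA → (q, 01011, AAAAA#)
  read 0, top A: go to s, push ε → (s, 1011, AAAA#)
  read 1, top A: go to r, push AA → (r, 011, AAAAA#)
  ε-move, top A: go to q, push AA → (q, 011, AAAAAA#)
  read 0, top A: go to s, push ε → (s, 11, AAAAA#)
  read 1, top A: go to r, push AA → (r, 1, AAAAAA#)
  ε-move, top A: go to q, push AA → (q, 1, AAAAAAA#)
  read 1, top A: go to s, push AA → (s, ε, AAAAAAAA#)
All input consumed in state s with stack AAAAAAAA#.

AAAAAAAA#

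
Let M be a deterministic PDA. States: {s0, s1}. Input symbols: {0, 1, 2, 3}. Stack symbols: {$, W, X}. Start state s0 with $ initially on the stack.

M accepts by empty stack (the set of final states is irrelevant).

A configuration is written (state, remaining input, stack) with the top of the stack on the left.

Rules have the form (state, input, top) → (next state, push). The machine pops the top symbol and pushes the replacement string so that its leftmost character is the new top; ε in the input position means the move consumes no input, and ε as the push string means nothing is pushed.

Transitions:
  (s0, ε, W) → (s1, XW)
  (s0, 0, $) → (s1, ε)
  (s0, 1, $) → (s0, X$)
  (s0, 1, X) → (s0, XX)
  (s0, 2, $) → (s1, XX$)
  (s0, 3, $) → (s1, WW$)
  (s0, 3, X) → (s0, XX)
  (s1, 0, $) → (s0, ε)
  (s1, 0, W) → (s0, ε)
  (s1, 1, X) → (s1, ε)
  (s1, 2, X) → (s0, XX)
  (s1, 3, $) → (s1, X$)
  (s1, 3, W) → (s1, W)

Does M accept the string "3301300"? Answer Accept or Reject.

Accept

(s0, 3301300, $) ⊢ (s1, 301300, WW$) ⊢ (s1, 01300, WW$) ⊢ (s0, 1300, W$) ⊢ (s1, 1300, XW$) ⊢ (s1, 300, W$) ⊢ (s1, 00, W$) ⊢ (s0, 0, $) ⊢ (s1, ε, ε)
All input consumed and the stack is empty.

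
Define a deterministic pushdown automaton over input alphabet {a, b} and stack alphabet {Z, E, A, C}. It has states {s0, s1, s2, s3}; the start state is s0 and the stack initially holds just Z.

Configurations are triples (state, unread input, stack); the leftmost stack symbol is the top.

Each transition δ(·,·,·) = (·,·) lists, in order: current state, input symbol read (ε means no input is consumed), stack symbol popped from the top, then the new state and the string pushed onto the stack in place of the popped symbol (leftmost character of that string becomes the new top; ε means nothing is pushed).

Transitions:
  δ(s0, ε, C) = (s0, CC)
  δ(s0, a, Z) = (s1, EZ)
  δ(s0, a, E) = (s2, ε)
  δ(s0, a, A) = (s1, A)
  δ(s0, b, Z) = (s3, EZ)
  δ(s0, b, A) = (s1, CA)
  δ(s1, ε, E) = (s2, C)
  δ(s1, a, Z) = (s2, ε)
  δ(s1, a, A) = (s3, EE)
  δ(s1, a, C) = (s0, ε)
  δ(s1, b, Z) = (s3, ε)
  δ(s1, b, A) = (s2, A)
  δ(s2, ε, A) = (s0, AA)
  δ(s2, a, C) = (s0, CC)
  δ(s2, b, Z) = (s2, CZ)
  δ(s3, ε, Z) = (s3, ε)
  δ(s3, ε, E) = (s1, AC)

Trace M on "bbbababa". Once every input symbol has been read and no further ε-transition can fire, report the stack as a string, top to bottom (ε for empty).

AACZ

(s0, bbbababa, Z) ⊢ (s3, bbababa, EZ) ⊢ (s1, bbababa, ACZ) ⊢ (s2, bababa, ACZ) ⊢ (s0, bababa, AACZ) ⊢ (s1, ababa, CAACZ) ⊢ (s0, baba, AACZ) ⊢ (s1, aba, CAACZ) ⊢ (s0, ba, AACZ) ⊢ (s1, a, CAACZ) ⊢ (s0, ε, AACZ)
All input consumed in state s0 with stack AACZ.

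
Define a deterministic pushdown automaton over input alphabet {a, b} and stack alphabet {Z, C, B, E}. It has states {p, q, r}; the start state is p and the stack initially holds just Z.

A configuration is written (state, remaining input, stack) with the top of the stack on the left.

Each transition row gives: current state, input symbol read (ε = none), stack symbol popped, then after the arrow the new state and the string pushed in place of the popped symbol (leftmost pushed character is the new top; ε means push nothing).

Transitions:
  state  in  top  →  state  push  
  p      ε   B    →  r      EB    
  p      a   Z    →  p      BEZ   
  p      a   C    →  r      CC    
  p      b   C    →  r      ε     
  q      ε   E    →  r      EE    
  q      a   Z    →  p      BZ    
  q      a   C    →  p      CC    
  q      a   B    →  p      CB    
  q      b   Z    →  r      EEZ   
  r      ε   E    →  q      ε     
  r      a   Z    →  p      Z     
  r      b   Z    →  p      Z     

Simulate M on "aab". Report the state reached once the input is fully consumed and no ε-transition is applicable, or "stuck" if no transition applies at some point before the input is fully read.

(p, aab, Z) ⊢ (p, ab, BEZ) ⊢ (r, ab, EBEZ) ⊢ (q, ab, BEZ) ⊢ (p, b, CBEZ) ⊢ (r, ε, BEZ)
All input consumed; M is in state r.

r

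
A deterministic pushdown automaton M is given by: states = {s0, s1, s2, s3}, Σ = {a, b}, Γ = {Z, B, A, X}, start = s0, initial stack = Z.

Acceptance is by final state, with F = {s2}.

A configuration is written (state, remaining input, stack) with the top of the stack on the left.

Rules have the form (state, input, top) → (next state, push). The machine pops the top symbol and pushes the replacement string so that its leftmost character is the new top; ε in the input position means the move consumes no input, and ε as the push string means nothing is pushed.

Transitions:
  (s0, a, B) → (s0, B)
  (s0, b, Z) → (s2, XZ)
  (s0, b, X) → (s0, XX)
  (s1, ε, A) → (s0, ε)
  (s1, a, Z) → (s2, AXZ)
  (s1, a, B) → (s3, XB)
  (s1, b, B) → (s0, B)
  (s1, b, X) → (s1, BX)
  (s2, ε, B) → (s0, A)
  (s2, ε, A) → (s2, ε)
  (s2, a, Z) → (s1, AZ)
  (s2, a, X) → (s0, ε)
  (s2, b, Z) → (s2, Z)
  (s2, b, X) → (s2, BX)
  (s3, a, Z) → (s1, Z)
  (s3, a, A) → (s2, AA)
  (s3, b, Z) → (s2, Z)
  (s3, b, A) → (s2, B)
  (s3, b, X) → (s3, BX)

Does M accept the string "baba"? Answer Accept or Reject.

(s0, baba, Z) ⊢ (s2, aba, XZ) ⊢ (s0, ba, Z) ⊢ (s2, a, XZ) ⊢ (s0, ε, Z)
All input consumed; state s0 ∉ F and no further ε-move applies.

Reject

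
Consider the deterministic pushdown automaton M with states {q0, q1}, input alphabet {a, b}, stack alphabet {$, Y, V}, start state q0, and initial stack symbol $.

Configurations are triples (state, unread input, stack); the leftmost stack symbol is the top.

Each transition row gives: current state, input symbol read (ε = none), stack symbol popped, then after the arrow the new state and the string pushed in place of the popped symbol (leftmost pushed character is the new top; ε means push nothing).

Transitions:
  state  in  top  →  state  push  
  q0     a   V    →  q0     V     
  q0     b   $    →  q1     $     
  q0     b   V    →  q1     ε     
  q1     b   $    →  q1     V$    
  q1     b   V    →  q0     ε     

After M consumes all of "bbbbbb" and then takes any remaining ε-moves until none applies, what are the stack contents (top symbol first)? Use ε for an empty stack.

(q0, bbbbbb, $)
  read b, top $: go to q1, push $ → (q1, bbbbb, $)
  read b, top $: go to q1, push V$ → (q1, bbbb, V$)
  read b, top V: go to q0, push ε → (q0, bbb, $)
  read b, top $: go to q1, push $ → (q1, bb, $)
  read b, top $: go to q1, push V$ → (q1, b, V$)
  read b, top V: go to q0, push ε → (q0, ε, $)
All input consumed in state q0 with stack $.

$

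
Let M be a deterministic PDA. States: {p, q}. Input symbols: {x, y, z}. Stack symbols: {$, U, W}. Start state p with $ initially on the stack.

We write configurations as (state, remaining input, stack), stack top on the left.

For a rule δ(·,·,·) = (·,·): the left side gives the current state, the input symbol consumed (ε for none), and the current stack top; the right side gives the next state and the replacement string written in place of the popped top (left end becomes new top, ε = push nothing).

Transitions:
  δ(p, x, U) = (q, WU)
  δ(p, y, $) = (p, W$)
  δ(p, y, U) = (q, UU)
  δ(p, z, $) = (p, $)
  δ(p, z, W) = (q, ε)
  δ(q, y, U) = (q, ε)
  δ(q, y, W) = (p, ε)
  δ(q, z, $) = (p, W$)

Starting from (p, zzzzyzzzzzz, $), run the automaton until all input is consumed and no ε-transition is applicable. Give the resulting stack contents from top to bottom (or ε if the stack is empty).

(p, zzzzyzzzzzz, $)
  read z, top $: go to p, push $ → (p, zzzyzzzzzz, $)
  read z, top $: go to p, push $ → (p, zzyzzzzzz, $)
  read z, top $: go to p, push $ → (p, zyzzzzzz, $)
  read z, top $: go to p, push $ → (p, yzzzzzz, $)
  read y, top $: go to p, push W$ → (p, zzzzzz, W$)
  read z, top W: go to q, push ε → (q, zzzzz, $)
  read z, top $: go to p, push W$ → (p, zzzz, W$)
  read z, top W: go to q, push ε → (q, zzz, $)
  read z, top $: go to p, push W$ → (p, zz, W$)
  read z, top W: go to q, push ε → (q, z, $)
  read z, top $: go to p, push W$ → (p, ε, W$)
All input consumed in state p with stack W$.

W$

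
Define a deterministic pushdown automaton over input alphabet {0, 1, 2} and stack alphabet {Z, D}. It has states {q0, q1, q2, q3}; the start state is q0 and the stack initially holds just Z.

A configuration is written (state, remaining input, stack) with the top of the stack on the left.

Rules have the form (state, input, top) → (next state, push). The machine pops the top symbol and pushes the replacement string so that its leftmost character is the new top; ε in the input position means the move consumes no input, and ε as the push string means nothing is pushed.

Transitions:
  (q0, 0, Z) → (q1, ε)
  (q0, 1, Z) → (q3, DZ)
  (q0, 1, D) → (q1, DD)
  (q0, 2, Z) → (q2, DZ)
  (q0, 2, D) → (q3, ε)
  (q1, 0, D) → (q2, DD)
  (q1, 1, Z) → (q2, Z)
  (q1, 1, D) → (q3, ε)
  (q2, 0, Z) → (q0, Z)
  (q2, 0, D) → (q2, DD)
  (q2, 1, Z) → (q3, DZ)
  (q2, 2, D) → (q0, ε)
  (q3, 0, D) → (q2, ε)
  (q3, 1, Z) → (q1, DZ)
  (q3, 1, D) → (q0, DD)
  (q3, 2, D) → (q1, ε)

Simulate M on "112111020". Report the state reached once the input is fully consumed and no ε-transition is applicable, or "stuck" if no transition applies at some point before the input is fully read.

(q0, 112111020, Z)
  read 1, top Z: go to q3, push DZ → (q3, 12111020, DZ)
  read 1, top D: go to q0, push DD → (q0, 2111020, DDZ)
  read 2, top D: go to q3, push ε → (q3, 111020, DZ)
  read 1, top D: go to q0, push DD → (q0, 11020, DDZ)
  read 1, top D: go to q1, push DD → (q1, 1020, DDDZ)
  read 1, top D: go to q3, push ε → (q3, 020, DDZ)
  read 0, top D: go to q2, push ε → (q2, 20, DZ)
  read 2, top D: go to q0, push ε → (q0, 0, Z)
  read 0, top Z: go to q1, push ε → (q1, ε, ε)
All input consumed; M is in state q1.

q1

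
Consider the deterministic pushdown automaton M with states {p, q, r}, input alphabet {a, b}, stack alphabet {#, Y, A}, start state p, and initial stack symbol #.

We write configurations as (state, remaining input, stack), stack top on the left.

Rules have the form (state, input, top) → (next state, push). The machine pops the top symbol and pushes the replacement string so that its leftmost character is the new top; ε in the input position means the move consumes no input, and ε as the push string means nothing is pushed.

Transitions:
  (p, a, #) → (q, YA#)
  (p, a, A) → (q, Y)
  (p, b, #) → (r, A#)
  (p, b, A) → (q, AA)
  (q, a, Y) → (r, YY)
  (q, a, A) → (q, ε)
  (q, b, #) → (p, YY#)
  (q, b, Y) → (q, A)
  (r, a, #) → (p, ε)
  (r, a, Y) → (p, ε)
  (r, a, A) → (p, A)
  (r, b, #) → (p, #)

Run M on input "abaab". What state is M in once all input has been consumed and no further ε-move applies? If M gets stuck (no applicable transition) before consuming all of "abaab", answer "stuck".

(p, abaab, #)
  read a, top #: go to q, push YA# → (q, baab, YA#)
  read b, top Y: go to q, push A → (q, aab, AA#)
  read a, top A: go to q, push ε → (q, ab, A#)
  read a, top A: go to q, push ε → (q, b, #)
  read b, top #: go to p, push YY# → (p, ε, YY#)
All input consumed; M is in state p.

p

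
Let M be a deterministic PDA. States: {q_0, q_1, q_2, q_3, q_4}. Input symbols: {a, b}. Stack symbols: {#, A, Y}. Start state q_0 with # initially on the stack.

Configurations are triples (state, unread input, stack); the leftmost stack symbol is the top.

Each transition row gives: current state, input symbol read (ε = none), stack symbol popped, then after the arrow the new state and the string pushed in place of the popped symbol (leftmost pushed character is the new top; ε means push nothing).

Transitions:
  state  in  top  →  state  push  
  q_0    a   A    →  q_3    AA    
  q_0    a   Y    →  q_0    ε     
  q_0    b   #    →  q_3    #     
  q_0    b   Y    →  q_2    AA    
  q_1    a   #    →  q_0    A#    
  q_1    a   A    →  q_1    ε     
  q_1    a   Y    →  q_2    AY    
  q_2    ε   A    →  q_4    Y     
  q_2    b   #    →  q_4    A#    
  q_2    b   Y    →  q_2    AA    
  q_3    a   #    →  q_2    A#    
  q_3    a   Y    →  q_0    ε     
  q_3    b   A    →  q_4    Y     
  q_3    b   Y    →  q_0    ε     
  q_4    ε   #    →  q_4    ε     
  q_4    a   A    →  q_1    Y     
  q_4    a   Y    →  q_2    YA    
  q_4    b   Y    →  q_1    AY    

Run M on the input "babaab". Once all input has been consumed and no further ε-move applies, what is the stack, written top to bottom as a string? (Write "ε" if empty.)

AYY#

(q_0, babaab, #)
  read b, top #: go to q_3, push # → (q_3, abaab, #)
  read a, top #: go to q_2, push A# → (q_2, baab, A#)
  ε-move, top A: go to q_4, push Y → (q_4, baab, Y#)
  read b, top Y: go to q_1, push AY → (q_1, aab, AY#)
  read a, top A: go to q_1, push ε → (q_1, ab, Y#)
  read a, top Y: go to q_2, push AY → (q_2, b, AY#)
  ε-move, top A: go to q_4, push Y → (q_4, b, YY#)
  read b, top Y: go to q_1, push AY → (q_1, ε, AYY#)
All input consumed in state q_1 with stack AYY#.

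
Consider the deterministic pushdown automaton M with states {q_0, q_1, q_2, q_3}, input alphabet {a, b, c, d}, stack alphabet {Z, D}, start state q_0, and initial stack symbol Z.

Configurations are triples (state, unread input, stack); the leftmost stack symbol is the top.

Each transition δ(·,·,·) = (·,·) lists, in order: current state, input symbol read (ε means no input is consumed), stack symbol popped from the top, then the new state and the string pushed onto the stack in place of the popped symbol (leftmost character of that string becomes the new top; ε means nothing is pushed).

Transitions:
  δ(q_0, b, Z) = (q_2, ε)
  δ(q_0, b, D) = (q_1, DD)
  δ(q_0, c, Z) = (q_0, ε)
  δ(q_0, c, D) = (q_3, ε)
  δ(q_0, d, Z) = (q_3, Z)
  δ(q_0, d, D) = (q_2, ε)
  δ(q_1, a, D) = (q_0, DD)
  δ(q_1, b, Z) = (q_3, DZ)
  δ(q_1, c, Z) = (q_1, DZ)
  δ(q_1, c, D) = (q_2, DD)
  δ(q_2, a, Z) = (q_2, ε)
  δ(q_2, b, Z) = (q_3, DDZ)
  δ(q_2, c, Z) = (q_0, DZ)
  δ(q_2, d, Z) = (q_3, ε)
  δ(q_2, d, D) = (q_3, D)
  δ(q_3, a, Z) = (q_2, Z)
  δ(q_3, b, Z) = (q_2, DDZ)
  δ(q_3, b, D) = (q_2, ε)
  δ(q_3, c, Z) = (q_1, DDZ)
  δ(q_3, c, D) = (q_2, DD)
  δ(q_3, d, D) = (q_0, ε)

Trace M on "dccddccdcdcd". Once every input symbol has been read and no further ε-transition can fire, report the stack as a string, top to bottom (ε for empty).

DDDDZ

(q_0, dccddccdcdcd, Z)
  read d, top Z: go to q_3, push Z → (q_3, ccddccdcdcd, Z)
  read c, top Z: go to q_1, push DDZ → (q_1, cddccdcdcd, DDZ)
  read c, top D: go to q_2, push DD → (q_2, ddccdcdcd, DDDZ)
  read d, top D: go to q_3, push D → (q_3, dccdcdcd, DDDZ)
  read d, top D: go to q_0, push ε → (q_0, ccdcdcd, DDZ)
  read c, top D: go to q_3, push ε → (q_3, cdcdcd, DZ)
  read c, top D: go to q_2, push DD → (q_2, dcdcd, DDZ)
  read d, top D: go to q_3, push D → (q_3, cdcd, DDZ)
  read c, top D: go to q_2, push DD → (q_2, dcd, DDDZ)
  read d, top D: go to q_3, push D → (q_3, cd, DDDZ)
  read c, top D: go to q_2, push DD → (q_2, d, DDDDZ)
  read d, top D: go to q_3, push D → (q_3, ε, DDDDZ)
All input consumed in state q_3 with stack DDDDZ.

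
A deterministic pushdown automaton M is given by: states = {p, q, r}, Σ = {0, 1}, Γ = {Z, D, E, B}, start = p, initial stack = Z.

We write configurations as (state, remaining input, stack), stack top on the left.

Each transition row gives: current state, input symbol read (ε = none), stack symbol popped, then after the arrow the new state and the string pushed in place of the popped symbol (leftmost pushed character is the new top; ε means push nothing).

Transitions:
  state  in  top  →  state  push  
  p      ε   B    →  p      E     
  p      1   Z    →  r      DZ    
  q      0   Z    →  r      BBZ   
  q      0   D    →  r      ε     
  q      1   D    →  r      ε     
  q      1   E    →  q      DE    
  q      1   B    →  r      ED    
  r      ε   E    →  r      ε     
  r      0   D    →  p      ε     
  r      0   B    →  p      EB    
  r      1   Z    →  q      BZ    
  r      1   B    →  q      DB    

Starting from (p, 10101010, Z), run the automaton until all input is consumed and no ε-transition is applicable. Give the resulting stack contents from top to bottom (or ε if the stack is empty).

Z

(p, 10101010, Z) ⊢ (r, 0101010, DZ) ⊢ (p, 101010, Z) ⊢ (r, 01010, DZ) ⊢ (p, 1010, Z) ⊢ (r, 010, DZ) ⊢ (p, 10, Z) ⊢ (r, 0, DZ) ⊢ (p, ε, Z)
All input consumed in state p with stack Z.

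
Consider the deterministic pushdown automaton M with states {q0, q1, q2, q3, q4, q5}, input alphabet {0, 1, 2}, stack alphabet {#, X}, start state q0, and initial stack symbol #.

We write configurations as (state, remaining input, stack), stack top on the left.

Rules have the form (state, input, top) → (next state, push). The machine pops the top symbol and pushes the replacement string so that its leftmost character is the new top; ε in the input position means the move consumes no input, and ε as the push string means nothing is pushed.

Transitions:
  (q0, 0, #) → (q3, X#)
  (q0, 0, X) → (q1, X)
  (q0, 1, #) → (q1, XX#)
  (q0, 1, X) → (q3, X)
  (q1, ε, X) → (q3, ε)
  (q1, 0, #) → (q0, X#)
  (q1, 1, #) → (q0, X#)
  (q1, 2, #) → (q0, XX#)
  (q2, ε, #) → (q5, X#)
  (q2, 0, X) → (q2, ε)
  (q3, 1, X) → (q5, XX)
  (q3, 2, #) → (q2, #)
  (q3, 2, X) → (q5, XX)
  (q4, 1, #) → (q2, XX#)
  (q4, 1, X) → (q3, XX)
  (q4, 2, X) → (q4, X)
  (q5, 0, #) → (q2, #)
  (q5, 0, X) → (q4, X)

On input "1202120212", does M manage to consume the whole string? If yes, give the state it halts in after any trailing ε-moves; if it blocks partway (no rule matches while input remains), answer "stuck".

(q0, 1202120212, #)
  read 1, top #: go to q1, push XX# → (q1, 202120212, XX#)
  ε-move, top X: go to q3, push ε → (q3, 202120212, X#)
  read 2, top X: go to q5, push XX → (q5, 02120212, XX#)
  read 0, top X: go to q4, push X → (q4, 2120212, XX#)
  read 2, top X: go to q4, push X → (q4, 120212, XX#)
  read 1, top X: go to q3, push XX → (q3, 20212, XXX#)
  read 2, top X: go to q5, push XX → (q5, 0212, XXXX#)
  read 0, top X: go to q4, push X → (q4, 212, XXXX#)
  read 2, top X: go to q4, push X → (q4, 12, XXXX#)
  read 1, top X: go to q3, push XX → (q3, 2, XXXXX#)
  read 2, top X: go to q5, push XX → (q5, ε, XXXXXX#)
All input consumed; M is in state q5.

q5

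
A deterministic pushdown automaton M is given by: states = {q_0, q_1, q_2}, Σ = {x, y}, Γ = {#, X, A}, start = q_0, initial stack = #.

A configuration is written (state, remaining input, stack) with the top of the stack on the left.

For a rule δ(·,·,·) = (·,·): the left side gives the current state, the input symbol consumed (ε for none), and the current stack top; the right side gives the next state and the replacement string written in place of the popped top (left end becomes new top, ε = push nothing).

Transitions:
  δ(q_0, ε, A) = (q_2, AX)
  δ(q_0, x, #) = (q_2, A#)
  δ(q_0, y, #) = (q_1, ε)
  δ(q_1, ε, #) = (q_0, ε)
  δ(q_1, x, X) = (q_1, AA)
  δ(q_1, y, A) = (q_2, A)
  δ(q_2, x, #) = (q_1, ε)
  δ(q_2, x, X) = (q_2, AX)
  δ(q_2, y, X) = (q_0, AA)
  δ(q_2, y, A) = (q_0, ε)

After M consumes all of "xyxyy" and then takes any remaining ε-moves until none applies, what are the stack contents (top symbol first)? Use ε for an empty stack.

ε

(q_0, xyxyy, #)
  read x, top #: go to q_2, push A# → (q_2, yxyy, A#)
  read y, top A: go to q_0, push ε → (q_0, xyy, #)
  read x, top #: go to q_2, push A# → (q_2, yy, A#)
  read y, top A: go to q_0, push ε → (q_0, y, #)
  read y, top #: go to q_1, push ε → (q_1, ε, ε)
All input consumed in state q_1 with stack ε.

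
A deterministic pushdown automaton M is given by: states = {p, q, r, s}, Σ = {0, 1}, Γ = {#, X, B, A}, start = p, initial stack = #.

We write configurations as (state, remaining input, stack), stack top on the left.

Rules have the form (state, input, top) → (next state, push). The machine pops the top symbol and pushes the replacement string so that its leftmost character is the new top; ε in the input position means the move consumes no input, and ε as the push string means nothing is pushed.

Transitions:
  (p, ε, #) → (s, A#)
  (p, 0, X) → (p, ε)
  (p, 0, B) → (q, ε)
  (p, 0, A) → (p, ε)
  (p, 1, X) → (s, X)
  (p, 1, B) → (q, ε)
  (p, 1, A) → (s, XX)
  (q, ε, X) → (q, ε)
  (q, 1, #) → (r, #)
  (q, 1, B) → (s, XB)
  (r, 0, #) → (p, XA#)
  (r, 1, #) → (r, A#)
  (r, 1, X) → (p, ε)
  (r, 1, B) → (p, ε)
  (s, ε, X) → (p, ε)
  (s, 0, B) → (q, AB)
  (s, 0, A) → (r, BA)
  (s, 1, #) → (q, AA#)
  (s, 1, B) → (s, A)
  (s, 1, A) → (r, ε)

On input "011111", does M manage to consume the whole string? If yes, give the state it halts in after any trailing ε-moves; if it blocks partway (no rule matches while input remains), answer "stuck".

(p, 011111, #)
  ε-move, top #: go to s, push A# → (s, 011111, A#)
  read 0, top A: go to r, push BA → (r, 11111, BA#)
  read 1, top B: go to p, push ε → (p, 1111, A#)
  read 1, top A: go to s, push XX → (s, 111, XX#)
  ε-move, top X: go to p, push ε → (p, 111, X#)
  read 1, top X: go to s, push X → (s, 11, X#)
  ε-move, top X: go to p, push ε → (p, 11, #)
  ε-move, top #: go to s, push A# → (s, 11, A#)
  read 1, top A: go to r, push ε → (r, 1, #)
  read 1, top #: go to r, push A# → (r, ε, A#)
All input consumed; M is in state r.

r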